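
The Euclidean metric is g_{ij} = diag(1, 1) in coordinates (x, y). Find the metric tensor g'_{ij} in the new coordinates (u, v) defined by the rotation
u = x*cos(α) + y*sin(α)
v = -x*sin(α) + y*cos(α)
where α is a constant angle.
Invert the transformation: x = u*cos(α) - v*sin(α), y = u*sin(α) + v*cos(α)
g'_{ij} = (∂x^k/∂x'^i)(∂x^l/∂x'^j) g_{kl}; with g_{kl} = δ_{kl} this is Σ_k (∂x^k/∂x'^i)(∂x^k/∂x'^j).
Jacobian: ∂x/∂u = cos(α), ∂x/∂v = -sin(α), ∂y/∂u = sin(α), ∂y/∂v = cos(α)
g'_{uu} = (cos(α))(cos(α)) + (sin(α))(sin(α)) = 1
g'_{uv} = (cos(α))(-sin(α)) + (sin(α))(cos(α)) = 0
g'_{vv} = (-sin(α))(-sin(α)) + (cos(α))(cos(α)) = 1
g'_{ij} = diag(1, 1)
The Euclidean metric is invariant under rotations.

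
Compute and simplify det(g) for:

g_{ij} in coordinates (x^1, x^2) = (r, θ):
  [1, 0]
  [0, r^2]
For a 2×2 metric: det(g) = g_{11}·g_{22} - g_{12}·g_{21}
= (1)·(r^2) - (0)·(0)
= r^2 - 0
det(g) = r^2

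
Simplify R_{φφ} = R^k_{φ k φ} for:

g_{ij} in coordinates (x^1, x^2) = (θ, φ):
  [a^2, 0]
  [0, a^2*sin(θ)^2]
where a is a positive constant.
Non-zero Christoffel symbols (Γ^k_{ij} = Γ^k_{ji}):
Γ^θ_{φ φ} = -sin(2*θ)/2
Γ^φ_{θ φ} = 1/tan(θ)
R^θ_{φ θ φ} = ∂_θ Γ^θ_{φ φ} - ∂_φ Γ^θ_{φ θ} + Γ^θ_{θ m} Γ^m_{φ φ} - Γ^θ_{φ m} Γ^m_{φ θ}
  = (-cos(2*θ)) - (0) + (0) - (-cos(θ)^2) = sin(θ)^2
R^φ_{φ φ φ} = 0 (a repeated index in an antisymmetric pair)
R_{φφ} = R^θ_{φ θ φ} + R^φ_{φ φ φ} = (sin(θ)^2) + (0) = sin(θ)^2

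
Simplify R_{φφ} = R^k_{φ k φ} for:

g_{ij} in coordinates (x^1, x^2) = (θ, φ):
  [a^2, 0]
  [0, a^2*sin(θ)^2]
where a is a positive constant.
Non-zero Christoffel symbols (Γ^k_{ij} = Γ^k_{ji}):
Γ^θ_{φ φ} = -sin(2*θ)/2
Γ^φ_{θ φ} = 1/tan(θ)
R^θ_{φ θ φ} = ∂_θ Γ^θ_{φ φ} - ∂_φ Γ^θ_{φ θ} + Γ^θ_{θ m} Γ^m_{φ φ} - Γ^θ_{φ m} Γ^m_{φ θ}
  = (-cos(2*θ)) - (0) + (0) - (-cos(θ)^2) = sin(θ)^2
R^φ_{φ φ φ} = 0 (a repeated index in an antisymmetric pair)
R_{φφ} = R^θ_{φ θ φ} + R^φ_{φ φ φ} = (sin(θ)^2) + (0) = sin(θ)^2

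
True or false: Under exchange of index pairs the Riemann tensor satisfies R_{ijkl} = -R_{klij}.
The pair-exchange symmetry has a plus sign: R_{ijkl} = +R_{klij}.
False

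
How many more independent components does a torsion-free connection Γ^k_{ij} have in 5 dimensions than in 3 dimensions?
Independent components in n dimensions: n × n(n+1)/2 = n^2(n+1)/2.
5D: 5 × 15 = 75
3D: 3 × 6 = 18
Difference = 75 - 18 = 57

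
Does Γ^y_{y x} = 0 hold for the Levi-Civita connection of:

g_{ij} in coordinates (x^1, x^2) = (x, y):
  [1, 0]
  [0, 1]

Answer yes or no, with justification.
Γ^y_{y x} = (1/2) g^{yy} (∂_y g_{yx} + ∂_x g_{yy} - ∂_y g_{yx}) = (1/2)(1)((0) + (0) - (0)) = 0
This equals the proposed value 0.
Yes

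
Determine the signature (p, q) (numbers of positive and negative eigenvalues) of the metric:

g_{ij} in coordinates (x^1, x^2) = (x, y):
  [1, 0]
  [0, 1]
The metric is diagonal, so its eigenvalues are the diagonal entries: 1, 1 (at a generic point, where coordinate-dependent entries are positive).
2 positive, 0 negative.
(2, 0) - Riemannian (positive definite)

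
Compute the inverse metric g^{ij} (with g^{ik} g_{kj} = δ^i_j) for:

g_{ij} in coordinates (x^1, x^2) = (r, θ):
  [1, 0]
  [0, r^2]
The metric is diagonal, so g^{ij} is diagonal with entries 1/g_{ii}: diag(1, 1/(r^2)).
g^{ij}:
  [1, 0]
  [0, 1/r^2]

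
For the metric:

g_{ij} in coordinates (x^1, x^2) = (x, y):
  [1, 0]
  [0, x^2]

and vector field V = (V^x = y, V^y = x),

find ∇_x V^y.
Non-zero Christoffel symbols:
Γ^x_{y y} = -x
Γ^y_{x y} = 1/x
∇_x V^y = ∂_x V^y + Γ^y_{x j} V^j
  = (1) + (0)(y) + (1/x)(x)
  = 2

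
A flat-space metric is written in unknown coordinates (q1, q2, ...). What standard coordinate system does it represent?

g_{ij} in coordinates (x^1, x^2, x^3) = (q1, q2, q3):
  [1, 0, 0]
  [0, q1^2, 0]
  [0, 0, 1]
The line element ds^2 = dq1^2 + q1^2 dq2^2 + dq3^2 is dr^2 + r^2 dθ^2 + dz^2 with q1 = r, q2 = θ, q3 = z.
cylindrical coordinates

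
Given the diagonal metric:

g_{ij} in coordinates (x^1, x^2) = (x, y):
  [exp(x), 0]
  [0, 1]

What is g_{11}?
With x^1 = x, x^2 = y, g_{11} = g_{xx} is the row-1, column-1 entry of the matrix.
g_{11} = exp(x)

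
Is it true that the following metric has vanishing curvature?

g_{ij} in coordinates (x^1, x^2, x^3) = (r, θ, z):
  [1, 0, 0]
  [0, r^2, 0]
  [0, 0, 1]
Non-zero Christoffel symbols:
Γ^r_{θ θ} = -r
Γ^θ_{r θ} = 1/r
Ricci tensor: R_{rr} = 0, R_{rθ} = 0, R_{rz} = 0, R_{θθ} = 0, R_{θz} = 0, R_{zz} = 0
All R_{ij} vanish; in 3 dimensions the Riemann tensor is fully determined by the Ricci tensor, so R^i_{jkl} = 0: the metric is flat (curvilinear coordinates on flat space).
Yes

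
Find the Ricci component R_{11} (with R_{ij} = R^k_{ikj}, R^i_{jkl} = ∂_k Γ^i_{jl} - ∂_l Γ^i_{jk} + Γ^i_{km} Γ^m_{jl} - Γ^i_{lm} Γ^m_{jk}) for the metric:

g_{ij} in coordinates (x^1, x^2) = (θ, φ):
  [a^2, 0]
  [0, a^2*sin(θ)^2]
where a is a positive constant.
Non-zero Christoffel symbols (Γ^k_{ij} = Γ^k_{ji}):
Γ^θ_{φ φ} = -sin(2*θ)/2
Γ^φ_{θ φ} = 1/tan(θ)
R^θ_{θ θ θ} = 0 (a repeated index in an antisymmetric pair)
R^φ_{θ φ θ} = ∂_φ Γ^φ_{θ θ} - ∂_θ Γ^φ_{θ φ} + Γ^φ_{φ m} Γ^m_{θ θ} - Γ^φ_{θ m} Γ^m_{θ φ}
  = (0) - (-1/sin(θ)^2) + (0) - (1/tan(θ)^2) = 1
R_{θθ} = R^θ_{θ θ θ} + R^φ_{θ φ θ} = (0) + (1) = 1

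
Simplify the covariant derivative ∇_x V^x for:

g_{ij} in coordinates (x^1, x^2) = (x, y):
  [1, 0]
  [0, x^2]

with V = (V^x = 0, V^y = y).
Non-zero Christoffel symbols:
Γ^x_{y y} = -x
Γ^y_{x y} = 1/x
∇_x V^x = ∂_x V^x + Γ^x_{x j} V^j
  = (0) + (0)(0) + (0)(y)
  = 0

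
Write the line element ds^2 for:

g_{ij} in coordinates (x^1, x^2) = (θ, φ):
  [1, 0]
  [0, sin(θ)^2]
ds^2 = g_{ij} dx^i dx^j; only the non-zero components contribute.
ds^2 = dθ^2 + sin(θ)^2 dφ^2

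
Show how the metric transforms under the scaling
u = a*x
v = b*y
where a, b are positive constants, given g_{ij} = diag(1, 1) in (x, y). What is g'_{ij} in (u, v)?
Invert the transformation: x = u/a, y = v/b
g'_{ij} = (∂x^k/∂x'^i)(∂x^l/∂x'^j) g_{kl}; with g_{kl} = δ_{kl} this is Σ_k (∂x^k/∂x'^i)(∂x^k/∂x'^j).
Jacobian: ∂x/∂u = 1/a, ∂x/∂v = 0, ∂y/∂u = 0, ∂y/∂v = 1/b
g'_{uu} = (1/a)(1/a) + (0)(0) = 1/a^2
g'_{uv} = (1/a)(0) + (0)(1/b) = 0
g'_{vv} = (0)(0) + (1/b)(1/b) = 1/b^2
g'_{ij} = diag(1/a^2, 1/b^2)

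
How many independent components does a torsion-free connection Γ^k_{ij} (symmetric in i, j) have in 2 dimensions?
Γ^k_{ij} has n choices for the upper index and n(n+1)/2 independent symmetric lower index pairs.
Total = 2 × 2×3/2 = 2 × 3 = 6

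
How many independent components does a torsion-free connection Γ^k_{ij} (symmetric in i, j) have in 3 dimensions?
Γ^k_{ij} has n choices for the upper index and n(n+1)/2 independent symmetric lower index pairs.
Total = 3 × 3×4/2 = 3 × 6 = 18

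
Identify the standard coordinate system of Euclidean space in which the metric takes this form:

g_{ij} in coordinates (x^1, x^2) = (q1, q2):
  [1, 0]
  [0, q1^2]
The line element ds^2 = dq1^2 + q1^2 dq2^2 is dr^2 + r^2 dθ^2 with q1 = r, q2 = θ.
polar coordinates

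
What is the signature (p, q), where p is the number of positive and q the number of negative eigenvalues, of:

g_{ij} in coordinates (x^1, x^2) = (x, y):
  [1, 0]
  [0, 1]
The metric is diagonal, so its eigenvalues are the diagonal entries: 1, 1 (at a generic point, where coordinate-dependent entries are positive).
2 positive, 0 negative.
(2, 0) - Riemannian (positive definite)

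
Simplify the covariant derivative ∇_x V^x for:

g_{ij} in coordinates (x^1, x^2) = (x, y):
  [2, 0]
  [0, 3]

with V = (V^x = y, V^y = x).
All Christoffel symbols are zero.
∇_x V^x = ∂_x V^x + Γ^x_{x j} V^j
  = (0) + (0)(y) + (0)(x)
  = 0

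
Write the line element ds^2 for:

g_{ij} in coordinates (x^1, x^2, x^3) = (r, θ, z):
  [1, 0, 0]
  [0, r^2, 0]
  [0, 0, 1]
ds^2 = g_{ij} dx^i dx^j; only the non-zero components contribute.
ds^2 = dr^2 + r^2 dθ^2 + dz^2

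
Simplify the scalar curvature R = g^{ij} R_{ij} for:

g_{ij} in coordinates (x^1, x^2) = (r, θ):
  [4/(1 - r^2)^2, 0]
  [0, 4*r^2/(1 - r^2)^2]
Non-zero Christoffel symbols (Γ^k_{ij} = Γ^k_{ji}):
Γ^r_{r r} = 2*r/(1 - r^2)
Γ^r_{θ θ} = (r^3 + r)/(r^2 - 1)
Γ^θ_{r θ} = (-r^2 - 1)/(r^3 - r)
Ricci tensor (R_{ij} = R^k_{ikj}): R_{rr} = -4/(r^2 - 1)^2, R_{rθ} = 0, R_{θθ} = -4*r^2/(r^2 - 1)^2
Inverse metric: g^{rr} = (1 - r^2)^2/4, g^{θθ} = (1 - r^2)^2/(4*r^2)
R = g^{ij} R_{ij} = ((1 - r^2)^2/4)(-4/(r^2 - 1)^2) + ((1 - r^2)^2/(4*r^2))(-4*r^2/(r^2 - 1)^2) = -2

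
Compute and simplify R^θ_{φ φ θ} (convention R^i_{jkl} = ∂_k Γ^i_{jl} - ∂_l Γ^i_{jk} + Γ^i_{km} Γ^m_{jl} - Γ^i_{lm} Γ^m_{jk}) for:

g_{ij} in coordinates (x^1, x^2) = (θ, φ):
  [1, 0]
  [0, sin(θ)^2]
Non-zero Christoffel symbols (Γ^k_{ij} = Γ^k_{ji}):
Γ^θ_{φ φ} = -sin(2*θ)/2
Γ^φ_{θ φ} = 1/tan(θ)
R^θ_{φ φ θ} = ∂_φ Γ^θ_{φ θ} - ∂_θ Γ^θ_{φ φ} + Γ^θ_{φ m} Γ^m_{φ θ} - Γ^θ_{θ m} Γ^m_{φ φ}
  = (0) - (-cos(2*θ)) + (-cos(θ)^2) - (0) = -sin(θ)^2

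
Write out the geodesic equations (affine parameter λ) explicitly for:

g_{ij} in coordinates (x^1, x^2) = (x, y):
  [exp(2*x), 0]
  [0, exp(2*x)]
Geodesic equation: d^2x^k/dλ^2 + Γ^k_{ij} (dx^i/dλ)(dx^j/dλ) = 0.
Non-zero Christoffel symbols:
Γ^x_{x x} = 1
Γ^x_{y y} = -1
Γ^y_{x y} = 1
Substituting (the symmetric pair Γ^k_{ij}, Γ^k_{ji} combines into a factor 2):
d^2x/dλ^2 + (dx/dλ)^2 - (dy/dλ)^2 = 0
d^2y/dλ^2 + 2 (dx/dλ)(dy/dλ) = 0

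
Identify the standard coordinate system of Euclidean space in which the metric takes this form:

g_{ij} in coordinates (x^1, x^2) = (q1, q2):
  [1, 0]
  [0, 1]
All components are constant and the metric is the identity, i.e. orthonormal rectilinear coordinates.
Cartesian (2D) coordinates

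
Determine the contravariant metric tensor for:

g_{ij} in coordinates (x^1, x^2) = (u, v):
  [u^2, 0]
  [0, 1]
The metric is diagonal, so g^{ij} is diagonal with entries 1/g_{ii}: diag(1/(u^2), 1).
g^{ij}:
  [1/u^2, 0]
  [0, 1]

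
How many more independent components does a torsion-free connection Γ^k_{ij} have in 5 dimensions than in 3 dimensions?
Independent components in n dimensions: n × n(n+1)/2 = n^2(n+1)/2.
5D: 5 × 15 = 75
3D: 3 × 6 = 18
Difference = 75 - 18 = 57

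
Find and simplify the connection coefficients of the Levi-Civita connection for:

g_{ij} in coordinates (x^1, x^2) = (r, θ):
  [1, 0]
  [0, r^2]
Using Γ^k_{ij} = (1/2) g^{km} (∂_i g_{mj} + ∂_j g_{mi} - ∂_m g_{ij}); the metric is diagonal, so only the m = k term contributes.
Non-zero symbols (using the symmetry Γ^k_{ij} = Γ^k_{ji}):
Γ^r_{θ θ} = (1/2) g^{rr} (∂_θ g_{rθ} + ∂_θ g_{rθ} - ∂_r g_{θθ}) = (1/2)(1)((0) + (0) - (2*r)) = -r
Γ^θ_{r θ} = (1/2) g^{θθ} (∂_r g_{θθ} + ∂_θ g_{θr} - ∂_θ g_{rθ}) = (1/2)(1/r^2)((2*r) + (0) - (0)) = 1/r
All other Christoffel symbols are zero.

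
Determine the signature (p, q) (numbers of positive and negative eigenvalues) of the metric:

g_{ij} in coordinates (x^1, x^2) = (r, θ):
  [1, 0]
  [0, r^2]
The metric is diagonal, so its eigenvalues are the diagonal entries: 1, r^2 (at a generic point, where coordinate-dependent entries are positive).
2 positive, 0 negative.
(2, 0) - Riemannian (positive definite)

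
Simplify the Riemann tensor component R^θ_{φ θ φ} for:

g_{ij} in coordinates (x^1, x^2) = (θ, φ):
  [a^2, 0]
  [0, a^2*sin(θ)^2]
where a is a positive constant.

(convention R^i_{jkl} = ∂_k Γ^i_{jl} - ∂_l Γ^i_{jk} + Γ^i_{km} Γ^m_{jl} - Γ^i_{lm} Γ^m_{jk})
Non-zero Christoffel symbols (Γ^k_{ij} = Γ^k_{ji}):
Γ^θ_{φ φ} = -sin(2*θ)/2
Γ^φ_{θ φ} = 1/tan(θ)
R^θ_{φ θ φ} = ∂_θ Γ^θ_{φ φ} - ∂_φ Γ^θ_{φ θ} + Γ^θ_{θ m} Γ^m_{φ φ} - Γ^θ_{φ m} Γ^m_{φ θ}
  = (-cos(2*θ)) - (0) + (0) - (-cos(θ)^2) = sin(θ)^2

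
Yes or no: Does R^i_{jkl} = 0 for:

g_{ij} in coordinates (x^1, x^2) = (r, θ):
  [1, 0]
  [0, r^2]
Non-zero Christoffel symbols:
Γ^r_{θ θ} = -r
Γ^θ_{r θ} = 1/r
Ricci tensor: R_{rr} = 0, R_{rθ} = 0, R_{θθ} = 0
All R_{ij} vanish; in 2 dimensions the Riemann tensor is fully determined by the Ricci tensor, so R^i_{jkl} = 0: the metric is flat (curvilinear coordinates on flat space).
Yes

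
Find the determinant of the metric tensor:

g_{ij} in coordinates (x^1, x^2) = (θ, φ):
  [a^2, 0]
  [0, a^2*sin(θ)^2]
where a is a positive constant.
For a 2×2 metric: det(g) = g_{11}·g_{22} - g_{12}·g_{21}
= (a^2)·(a^2*sin(θ)^2) - (0)·(0)
= a^4*sin(θ)^2 - 0
det(g) = a^4*sin(θ)^2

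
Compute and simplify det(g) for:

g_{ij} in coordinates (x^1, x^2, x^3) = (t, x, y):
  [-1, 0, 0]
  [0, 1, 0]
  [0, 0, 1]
Diagonal metric: det(g) = g_{11}·g_{22}·g_{33}
= (-1)·(1)·(1)
det(g) = -1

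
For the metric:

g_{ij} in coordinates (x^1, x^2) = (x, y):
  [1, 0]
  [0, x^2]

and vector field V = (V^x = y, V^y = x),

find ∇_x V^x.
Non-zero Christoffel symbols:
Γ^x_{y y} = -x
Γ^y_{x y} = 1/x
∇_x V^x = ∂_x V^x + Γ^x_{x j} V^j
  = (0) + (0)(y) + (0)(x)
  = 0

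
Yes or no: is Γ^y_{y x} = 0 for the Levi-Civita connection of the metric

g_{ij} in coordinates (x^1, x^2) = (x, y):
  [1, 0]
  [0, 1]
Γ^y_{y x} = (1/2) g^{yy} (∂_y g_{yx} + ∂_x g_{yy} - ∂_y g_{yx}) = (1/2)(1)((0) + (0) - (0)) = 0
This equals the proposed value 0.
Yes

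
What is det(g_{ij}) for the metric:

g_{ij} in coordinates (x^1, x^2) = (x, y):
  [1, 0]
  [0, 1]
For a 2×2 metric: det(g) = g_{11}·g_{22} - g_{12}·g_{21}
= (1)·(1) - (0)·(0)
= 1 - 0
det(g) = 1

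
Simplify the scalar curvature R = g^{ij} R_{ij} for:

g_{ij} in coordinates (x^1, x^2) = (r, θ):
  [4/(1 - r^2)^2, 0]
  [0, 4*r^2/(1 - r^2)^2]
Non-zero Christoffel symbols (Γ^k_{ij} = Γ^k_{ji}):
Γ^r_{r r} = 2*r/(1 - r^2)
Γ^r_{θ θ} = (r^3 + r)/(r^2 - 1)
Γ^θ_{r θ} = (-r^2 - 1)/(r^3 - r)
Ricci tensor (R_{ij} = R^k_{ikj}): R_{rr} = -4/(r^2 - 1)^2, R_{rθ} = 0, R_{θθ} = -4*r^2/(r^2 - 1)^2
Inverse metric: g^{rr} = (1 - r^2)^2/4, g^{θθ} = (1 - r^2)^2/(4*r^2)
R = g^{ij} R_{ij} = ((1 - r^2)^2/4)(-4/(r^2 - 1)^2) + ((1 - r^2)^2/(4*r^2))(-4*r^2/(r^2 - 1)^2) = -2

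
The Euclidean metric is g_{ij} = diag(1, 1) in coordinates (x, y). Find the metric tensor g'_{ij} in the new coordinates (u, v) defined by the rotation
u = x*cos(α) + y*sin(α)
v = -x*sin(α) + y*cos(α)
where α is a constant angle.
Invert the transformation: x = u*cos(α) - v*sin(α), y = u*sin(α) + v*cos(α)
g'_{ij} = (∂x^k/∂x'^i)(∂x^l/∂x'^j) g_{kl}; with g_{kl} = δ_{kl} this is Σ_k (∂x^k/∂x'^i)(∂x^k/∂x'^j).
Jacobian: ∂x/∂u = cos(α), ∂x/∂v = -sin(α), ∂y/∂u = sin(α), ∂y/∂v = cos(α)
g'_{uu} = (cos(α))(cos(α)) + (sin(α))(sin(α)) = 1
g'_{uv} = (cos(α))(-sin(α)) + (sin(α))(cos(α)) = 0
g'_{vv} = (-sin(α))(-sin(α)) + (cos(α))(cos(α)) = 1
g'_{ij} = diag(1, 1)
The Euclidean metric is invariant under rotations.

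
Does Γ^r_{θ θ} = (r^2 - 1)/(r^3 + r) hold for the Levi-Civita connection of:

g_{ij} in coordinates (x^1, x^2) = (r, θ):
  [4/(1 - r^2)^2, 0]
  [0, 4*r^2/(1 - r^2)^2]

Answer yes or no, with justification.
Γ^r_{θ θ} = (1/2) g^{rr} (∂_θ g_{rθ} + ∂_θ g_{rθ} - ∂_r g_{θθ}) = (1/2)((1 - r^2)^2/4)((0) + (0) - (-8*(r^3 + r)/(r^2 - 1)^3)) = (r^3 + r)/(r^2 - 1)
This differs from the proposed value (r^2 - 1)/(r^3 + r).
No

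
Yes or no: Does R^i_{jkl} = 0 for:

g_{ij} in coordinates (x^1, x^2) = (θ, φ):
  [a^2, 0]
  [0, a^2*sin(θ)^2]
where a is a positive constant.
Non-zero Christoffel symbols:
Γ^θ_{φ φ} = -sin(2*θ)/2
Γ^φ_{θ φ} = 1/tan(θ)
Ricci tensor: R_{θθ} = 1, R_{θφ} = 0, R_{φφ} = sin(θ)^2
The Ricci tensor is non-zero, so the Riemann tensor is non-zero: not flat.
No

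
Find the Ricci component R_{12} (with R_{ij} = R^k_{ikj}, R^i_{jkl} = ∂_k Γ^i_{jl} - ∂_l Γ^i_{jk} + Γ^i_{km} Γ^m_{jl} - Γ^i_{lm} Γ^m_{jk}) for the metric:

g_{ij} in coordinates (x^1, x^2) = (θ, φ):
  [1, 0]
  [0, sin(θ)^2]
Non-zero Christoffel symbols (Γ^k_{ij} = Γ^k_{ji}):
Γ^θ_{φ φ} = -sin(2*θ)/2
Γ^φ_{θ φ} = 1/tan(θ)
R^θ_{θ θ φ} = 0 (a repeated index in an antisymmetric pair)
R^φ_{θ φ φ} = 0 (a repeated index in an antisymmetric pair)
R_{θφ} = R^θ_{θ θ φ} + R^φ_{θ φ φ} = (0) + (0) = 0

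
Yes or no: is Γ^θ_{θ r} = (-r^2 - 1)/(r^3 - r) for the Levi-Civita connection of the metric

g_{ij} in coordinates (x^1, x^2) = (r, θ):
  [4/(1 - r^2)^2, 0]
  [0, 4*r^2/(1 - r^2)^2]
Γ^θ_{θ r} = (1/2) g^{θθ} (∂_θ g_{θr} + ∂_r g_{θθ} - ∂_θ g_{θr}) = (1/2)((1 - r^2)^2/(4*r^2))((0) + (-8*(r^3 + r)/(r^2 - 1)^3) - (0)) = (-r^2 - 1)/(r^3 - r)
This equals the proposed value (-r^2 - 1)/(r^3 - r).
Yes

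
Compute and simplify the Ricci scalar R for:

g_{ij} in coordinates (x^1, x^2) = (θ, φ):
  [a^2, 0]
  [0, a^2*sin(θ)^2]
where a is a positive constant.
Non-zero Christoffel symbols (Γ^k_{ij} = Γ^k_{ji}):
Γ^θ_{φ φ} = -sin(2*θ)/2
Γ^φ_{θ φ} = 1/tan(θ)
Ricci tensor (R_{ij} = R^k_{ikj}): R_{θθ} = 1, R_{θφ} = 0, R_{φφ} = sin(θ)^2
Inverse metric: g^{θθ} = 1/a^2, g^{φφ} = 1/(a^2*sin(θ)^2)
R = g^{ij} R_{ij} = (1/a^2)(1) + (1/(a^2*sin(θ)^2))(sin(θ)^2) = 2/a^2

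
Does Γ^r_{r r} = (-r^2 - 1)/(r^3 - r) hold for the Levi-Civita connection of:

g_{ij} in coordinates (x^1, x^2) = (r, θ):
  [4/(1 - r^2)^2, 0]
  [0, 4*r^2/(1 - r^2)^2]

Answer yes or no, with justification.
Γ^r_{r r} = (1/2) g^{rr} (∂_r g_{rr} + ∂_r g_{rr} - ∂_r g_{rr}) = (1/2)((1 - r^2)^2/4)((16*r/(1 - r^2)^3) + (16*r/(1 - r^2)^3) - (16*r/(1 - r^2)^3)) = 2*r/(1 - r^2)
This differs from the proposed value (-r^2 - 1)/(r^3 - r).
No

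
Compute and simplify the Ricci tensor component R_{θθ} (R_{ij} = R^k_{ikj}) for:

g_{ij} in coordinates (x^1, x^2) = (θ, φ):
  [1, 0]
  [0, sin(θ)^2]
Non-zero Christoffel symbols (Γ^k_{ij} = Γ^k_{ji}):
Γ^θ_{φ φ} = -sin(2*θ)/2
Γ^φ_{θ φ} = 1/tan(θ)
R^θ_{θ θ θ} = 0 (a repeated index in an antisymmetric pair)
R^φ_{θ φ θ} = ∂_φ Γ^φ_{θ θ} - ∂_θ Γ^φ_{θ φ} + Γ^φ_{φ m} Γ^m_{θ θ} - Γ^φ_{θ m} Γ^m_{θ φ}
  = (0) - (-1/sin(θ)^2) + (0) - (1/tan(θ)^2) = 1
R_{θθ} = R^θ_{θ θ θ} + R^φ_{θ φ θ} = (0) + (1) = 1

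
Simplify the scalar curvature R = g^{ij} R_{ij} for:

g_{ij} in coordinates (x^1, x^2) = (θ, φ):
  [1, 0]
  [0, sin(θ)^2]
Non-zero Christoffel symbols (Γ^k_{ij} = Γ^k_{ji}):
Γ^θ_{φ φ} = -sin(2*θ)/2
Γ^φ_{θ φ} = 1/tan(θ)
Ricci tensor (R_{ij} = R^k_{ikj}): R_{θθ} = 1, R_{θφ} = 0, R_{φφ} = sin(θ)^2
Inverse metric: g^{θθ} = 1, g^{φφ} = 1/sin(θ)^2
R = g^{ij} R_{ij} = (1)(1) + (1/sin(θ)^2)(sin(θ)^2) = 2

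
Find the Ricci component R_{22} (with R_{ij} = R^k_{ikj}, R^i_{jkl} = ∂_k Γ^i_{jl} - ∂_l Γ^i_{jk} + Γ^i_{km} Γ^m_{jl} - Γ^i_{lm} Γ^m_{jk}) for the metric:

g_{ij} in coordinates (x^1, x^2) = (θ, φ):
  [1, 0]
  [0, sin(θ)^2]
Non-zero Christoffel symbols (Γ^k_{ij} = Γ^k_{ji}):
Γ^θ_{φ φ} = -sin(2*θ)/2
Γ^φ_{θ φ} = 1/tan(θ)
R^θ_{φ θ φ} = ∂_θ Γ^θ_{φ φ} - ∂_φ Γ^θ_{φ θ} + Γ^θ_{θ m} Γ^m_{φ φ} - Γ^θ_{φ m} Γ^m_{φ θ}
  = (-cos(2*θ)) - (0) + (0) - (-cos(θ)^2) = sin(θ)^2
R^φ_{φ φ φ} = 0 (a repeated index in an antisymmetric pair)
R_{φφ} = R^θ_{φ θ φ} + R^φ_{φ φ φ} = (sin(θ)^2) + (0) = sin(θ)^2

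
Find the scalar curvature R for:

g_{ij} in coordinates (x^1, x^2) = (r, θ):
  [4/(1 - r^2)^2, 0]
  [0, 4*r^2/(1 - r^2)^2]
Non-zero Christoffel symbols (Γ^k_{ij} = Γ^k_{ji}):
Γ^r_{r r} = 2*r/(1 - r^2)
Γ^r_{θ θ} = (r^3 + r)/(r^2 - 1)
Γ^θ_{r θ} = (-r^2 - 1)/(r^3 - r)
Ricci tensor (R_{ij} = R^k_{ikj}): R_{rr} = -4/(r^2 - 1)^2, R_{rθ} = 0, R_{θθ} = -4*r^2/(r^2 - 1)^2
Inverse metric: g^{rr} = (1 - r^2)^2/4, g^{θθ} = (1 - r^2)^2/(4*r^2)
R = g^{ij} R_{ij} = ((1 - r^2)^2/4)(-4/(r^2 - 1)^2) + ((1 - r^2)^2/(4*r^2))(-4*r^2/(r^2 - 1)^2) = -2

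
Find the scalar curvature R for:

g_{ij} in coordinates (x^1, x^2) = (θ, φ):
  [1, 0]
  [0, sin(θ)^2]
Non-zero Christoffel symbols (Γ^k_{ij} = Γ^k_{ji}):
Γ^θ_{φ φ} = -sin(2*θ)/2
Γ^φ_{θ φ} = 1/tan(θ)
Ricci tensor (R_{ij} = R^k_{ikj}): R_{θθ} = 1, R_{θφ} = 0, R_{φφ} = sin(θ)^2
Inverse metric: g^{θθ} = 1, g^{φφ} = 1/sin(θ)^2
R = g^{ij} R_{ij} = (1)(1) + (1/sin(θ)^2)(sin(θ)^2) = 2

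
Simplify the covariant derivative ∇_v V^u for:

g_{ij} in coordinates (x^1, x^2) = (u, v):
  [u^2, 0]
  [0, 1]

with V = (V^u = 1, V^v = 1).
Non-zero Christoffel symbols:
Γ^u_{u u} = 1/u
∇_v V^u = ∂_v V^u + Γ^u_{v j} V^j
  = (0) + (0)(1) + (0)(1)
  = 0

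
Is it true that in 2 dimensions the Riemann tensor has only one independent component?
The number of independent components is n^2(n^2-1)/12 = 4·3/12 = 1 for n = 2 (e.g. R_{1212}).
Yes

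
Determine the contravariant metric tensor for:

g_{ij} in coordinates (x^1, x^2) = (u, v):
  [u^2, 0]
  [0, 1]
The metric is diagonal, so g^{ij} is diagonal with entries 1/g_{ii}: diag(1/(u^2), 1).
g^{ij}:
  [1/u^2, 0]
  [0, 1]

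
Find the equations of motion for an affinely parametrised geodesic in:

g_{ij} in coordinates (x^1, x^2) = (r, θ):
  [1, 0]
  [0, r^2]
Geodesic equation: d^2x^k/dλ^2 + Γ^k_{ij} (dx^i/dλ)(dx^j/dλ) = 0.
Non-zero Christoffel symbols:
Γ^r_{θ θ} = -r
Γ^θ_{r θ} = 1/r
Substituting (the symmetric pair Γ^k_{ij}, Γ^k_{ji} combines into a factor 2):
d^2r/dλ^2 - r (dθ/dλ)^2 = 0
d^2θ/dλ^2 + (2/r) (dr/dλ)(dθ/dλ) = 0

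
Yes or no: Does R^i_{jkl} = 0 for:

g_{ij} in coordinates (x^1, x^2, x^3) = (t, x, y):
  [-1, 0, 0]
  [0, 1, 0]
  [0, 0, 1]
All metric components are constant, so every Christoffel symbol vanishes and R^i_{jkl} = 0.
Yes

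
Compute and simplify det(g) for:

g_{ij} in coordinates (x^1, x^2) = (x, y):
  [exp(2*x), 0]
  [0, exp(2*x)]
For a 2×2 metric: det(g) = g_{11}·g_{22} - g_{12}·g_{21}
= (exp(2*x))·(exp(2*x)) - (0)·(0)
= exp(4*x) - 0
det(g) = exp(4*x)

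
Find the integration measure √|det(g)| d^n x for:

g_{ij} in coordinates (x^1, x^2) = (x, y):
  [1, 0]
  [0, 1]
det(g) = 1
√|det(g)| = 1
Volume element: dV = 1 dx dy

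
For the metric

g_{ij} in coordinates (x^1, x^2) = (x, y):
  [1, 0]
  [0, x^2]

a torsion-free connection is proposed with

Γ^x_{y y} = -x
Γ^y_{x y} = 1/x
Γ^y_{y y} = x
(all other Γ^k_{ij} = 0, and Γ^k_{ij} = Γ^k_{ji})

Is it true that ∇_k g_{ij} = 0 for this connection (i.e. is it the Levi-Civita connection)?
Using ∇_k g_{ij} = ∂_k g_{ij} - Γ^m_{ki} g_{mj} - Γ^m_{kj} g_{im}:
∇_y g_{yy} = (0) - (x^3) - (x^3) = -2*x^3 ≠ 0
So the connection is not metric compatible (it is not the Levi-Civita connection).
No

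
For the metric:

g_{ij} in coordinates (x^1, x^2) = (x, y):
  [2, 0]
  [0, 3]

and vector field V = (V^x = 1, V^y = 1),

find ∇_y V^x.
All Christoffel symbols are zero.
∇_y V^x = ∂_y V^x + Γ^x_{y j} V^j
  = (0) + (0)(1) + (0)(1)
  = 0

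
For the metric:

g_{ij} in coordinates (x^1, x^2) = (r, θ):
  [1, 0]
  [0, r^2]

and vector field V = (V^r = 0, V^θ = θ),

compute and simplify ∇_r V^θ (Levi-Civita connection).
Non-zero Christoffel symbols:
Γ^r_{θ θ} = -r
Γ^θ_{r θ} = 1/r
∇_r V^θ = ∂_r V^θ + Γ^θ_{r j} V^j
  = (0) + (0)(0) + (1/r)(θ)
  = θ/r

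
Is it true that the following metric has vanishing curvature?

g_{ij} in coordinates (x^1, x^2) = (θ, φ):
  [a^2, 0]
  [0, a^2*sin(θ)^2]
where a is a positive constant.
Non-zero Christoffel symbols:
Γ^θ_{φ φ} = -sin(2*θ)/2
Γ^φ_{θ φ} = 1/tan(θ)
Ricci tensor: R_{θθ} = 1, R_{θφ} = 0, R_{φφ} = sin(θ)^2
The Ricci tensor is non-zero, so the Riemann tensor is non-zero: not flat.
No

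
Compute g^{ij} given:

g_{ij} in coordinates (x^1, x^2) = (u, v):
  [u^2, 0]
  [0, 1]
The metric is diagonal, so g^{ij} is diagonal with entries 1/g_{ii}: diag(1/(u^2), 1).
g^{ij}:
  [1/u^2, 0]
  [0, 1]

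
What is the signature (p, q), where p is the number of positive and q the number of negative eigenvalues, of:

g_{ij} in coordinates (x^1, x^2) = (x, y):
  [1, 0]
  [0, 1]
The metric is diagonal, so its eigenvalues are the diagonal entries: 1, 1 (at a generic point, where coordinate-dependent entries are positive).
2 positive, 0 negative.
(2, 0) - Riemannian (positive definite)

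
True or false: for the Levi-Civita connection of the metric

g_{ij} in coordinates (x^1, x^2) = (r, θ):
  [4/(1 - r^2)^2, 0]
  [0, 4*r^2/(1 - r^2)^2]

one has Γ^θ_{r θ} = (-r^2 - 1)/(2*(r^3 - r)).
Γ^θ_{r θ} = (1/2) g^{θθ} (∂_r g_{θθ} + ∂_θ g_{θr} - ∂_θ g_{rθ}) = (1/2)((1 - r^2)^2/(4*r^2))((-8*(r^3 + r)/(r^2 - 1)^3) + (0) - (0)) = (-r^2 - 1)/(r^3 - r)
This differs from the proposed value (-r^2 - 1)/(2*(r^3 - r)).
False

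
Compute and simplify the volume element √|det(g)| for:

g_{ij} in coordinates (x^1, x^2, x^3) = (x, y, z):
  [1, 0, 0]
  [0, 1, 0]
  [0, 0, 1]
det(g) = 1
√|det(g)| = 1
Volume element: dV = 1 dx dy dz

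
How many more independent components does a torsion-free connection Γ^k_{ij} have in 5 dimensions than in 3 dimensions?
Independent components in n dimensions: n × n(n+1)/2 = n^2(n+1)/2.
5D: 5 × 15 = 75
3D: 3 × 6 = 18
Difference = 75 - 18 = 57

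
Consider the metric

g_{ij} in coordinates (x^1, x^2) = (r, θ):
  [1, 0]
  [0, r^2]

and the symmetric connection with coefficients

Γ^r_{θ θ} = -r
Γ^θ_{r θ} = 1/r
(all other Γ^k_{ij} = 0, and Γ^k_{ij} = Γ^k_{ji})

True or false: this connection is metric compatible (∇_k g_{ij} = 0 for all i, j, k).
Using ∇_k g_{ij} = ∂_k g_{ij} - Γ^m_{ki} g_{mj} - Γ^m_{kj} g_{im}:
e.g. ∇_r g_{θθ} = (2*r) - (r) - (r) = 0
Every component ∇_k g_{ij} vanishes: the connection is metric compatible.
True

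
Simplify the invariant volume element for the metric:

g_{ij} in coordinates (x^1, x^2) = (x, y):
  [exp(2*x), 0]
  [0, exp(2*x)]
det(g) = exp(4*x)
√|det(g)| = exp(2*x)
Volume element: dV = exp(2*x) dx dy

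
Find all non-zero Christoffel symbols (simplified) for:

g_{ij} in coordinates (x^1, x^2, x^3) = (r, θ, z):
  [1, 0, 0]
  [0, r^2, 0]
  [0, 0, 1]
Using Γ^k_{ij} = (1/2) g^{km} (∂_i g_{mj} + ∂_j g_{mi} - ∂_m g_{ij}); the metric is diagonal, so only the m = k term contributes.
Non-zero symbols (using the symmetry Γ^k_{ij} = Γ^k_{ji}):
Γ^r_{θ θ} = (1/2) g^{rr} (∂_θ g_{rθ} + ∂_θ g_{rθ} - ∂_r g_{θθ}) = (1/2)(1)((0) + (0) - (2*r)) = -r
Γ^θ_{r θ} = (1/2) g^{θθ} (∂_r g_{θθ} + ∂_θ g_{θr} - ∂_θ g_{rθ}) = (1/2)(1/r^2)((2*r) + (0) - (0)) = 1/r
All other Christoffel symbols are zero.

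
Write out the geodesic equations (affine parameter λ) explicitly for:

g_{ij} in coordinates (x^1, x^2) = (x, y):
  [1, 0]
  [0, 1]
Geodesic equation: d^2x^k/dλ^2 + Γ^k_{ij} (dx^i/dλ)(dx^j/dλ) = 0.
All Christoffel symbols vanish, so the geodesics are straight lines:
d^2x/dλ^2 = 0
d^2y/dλ^2 = 0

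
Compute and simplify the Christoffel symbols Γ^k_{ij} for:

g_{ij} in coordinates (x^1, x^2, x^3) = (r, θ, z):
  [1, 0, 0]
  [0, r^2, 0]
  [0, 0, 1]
Using Γ^k_{ij} = (1/2) g^{km} (∂_i g_{mj} + ∂_j g_{mi} - ∂_m g_{ij}); the metric is diagonal, so only the m = k term contributes.
Non-zero symbols (using the symmetry Γ^k_{ij} = Γ^k_{ji}):
Γ^r_{θ θ} = (1/2) g^{rr} (∂_θ g_{rθ} + ∂_θ g_{rθ} - ∂_r g_{θθ}) = (1/2)(1)((0) + (0) - (2*r)) = -r
Γ^θ_{r θ} = (1/2) g^{θθ} (∂_r g_{θθ} + ∂_θ g_{θr} - ∂_θ g_{rθ}) = (1/2)(1/r^2)((2*r) + (0) - (0)) = 1/r
All other Christoffel symbols are zero.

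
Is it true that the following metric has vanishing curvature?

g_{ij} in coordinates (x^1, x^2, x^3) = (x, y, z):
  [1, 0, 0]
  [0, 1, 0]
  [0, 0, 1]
All metric components are constant, so every Christoffel symbol vanishes and R^i_{jkl} = 0.
Yes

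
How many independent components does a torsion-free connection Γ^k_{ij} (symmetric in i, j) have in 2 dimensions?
Γ^k_{ij} has n choices for the upper index and n(n+1)/2 independent symmetric lower index pairs.
Total = 2 × 2×3/2 = 2 × 3 = 6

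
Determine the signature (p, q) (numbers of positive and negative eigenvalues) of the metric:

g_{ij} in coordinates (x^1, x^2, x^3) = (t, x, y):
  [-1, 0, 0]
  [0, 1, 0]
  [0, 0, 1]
The metric is diagonal, so its eigenvalues are the diagonal entries: -1, 1, 1 (at a generic point, where coordinate-dependent entries are positive).
2 positive, 1 negative.
(2, 1) - Lorentzian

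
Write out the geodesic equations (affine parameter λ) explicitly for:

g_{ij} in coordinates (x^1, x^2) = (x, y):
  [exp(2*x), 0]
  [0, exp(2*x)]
Geodesic equation: d^2x^k/dλ^2 + Γ^k_{ij} (dx^i/dλ)(dx^j/dλ) = 0.
Non-zero Christoffel symbols:
Γ^x_{x x} = 1
Γ^x_{y y} = -1
Γ^y_{x y} = 1
Substituting (the symmetric pair Γ^k_{ij}, Γ^k_{ji} combines into a factor 2):
d^2x/dλ^2 + (dx/dλ)^2 - (dy/dλ)^2 = 0
d^2y/dλ^2 + 2 (dx/dλ)(dy/dλ) = 0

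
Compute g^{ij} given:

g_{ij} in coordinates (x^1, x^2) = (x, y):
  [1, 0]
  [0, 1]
The metric is diagonal, so g^{ij} is diagonal with entries 1/g_{ii}: diag(1, 1).
g^{ij}:
  [1, 0]
  [0, 1]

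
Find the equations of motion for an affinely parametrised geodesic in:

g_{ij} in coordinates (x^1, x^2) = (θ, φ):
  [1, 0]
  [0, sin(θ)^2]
Geodesic equation: d^2x^k/dλ^2 + Γ^k_{ij} (dx^i/dλ)(dx^j/dλ) = 0.
Non-zero Christoffel symbols:
Γ^θ_{φ φ} = -sin(2*θ)/2
Γ^φ_{θ φ} = 1/tan(θ)
Substituting (the symmetric pair Γ^k_{ij}, Γ^k_{ji} combines into a factor 2):
d^2θ/dλ^2 - (sin(2*θ)/2) (dφ/dλ)^2 = 0
d^2φ/dλ^2 + (2/tan(θ)) (dθ/dλ)(dφ/dλ) = 0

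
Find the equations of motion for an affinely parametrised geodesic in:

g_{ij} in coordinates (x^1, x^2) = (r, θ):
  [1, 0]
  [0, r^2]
Geodesic equation: d^2x^k/dλ^2 + Γ^k_{ij} (dx^i/dλ)(dx^j/dλ) = 0.
Non-zero Christoffel symbols:
Γ^r_{θ θ} = -r
Γ^θ_{r θ} = 1/r
Substituting (the symmetric pair Γ^k_{ij}, Γ^k_{ji} combines into a factor 2):
d^2r/dλ^2 - r (dθ/dλ)^2 = 0
d^2θ/dλ^2 + (2/r) (dr/dλ)(dθ/dλ) = 0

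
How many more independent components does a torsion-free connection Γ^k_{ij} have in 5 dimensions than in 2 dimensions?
Independent components in n dimensions: n × n(n+1)/2 = n^2(n+1)/2.
5D: 5 × 15 = 75
2D: 2 × 3 = 6
Difference = 75 - 6 = 69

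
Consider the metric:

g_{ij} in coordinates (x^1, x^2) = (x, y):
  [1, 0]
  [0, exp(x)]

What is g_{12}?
With x^1 = x, x^2 = y, g_{12} = g_{xy} is the row-1, column-2 entry of the matrix.
g_{12} = 0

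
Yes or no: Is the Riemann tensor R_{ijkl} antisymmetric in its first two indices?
R_{ijkl} = -R_{jikl} (follows from metric compatibility).
Yes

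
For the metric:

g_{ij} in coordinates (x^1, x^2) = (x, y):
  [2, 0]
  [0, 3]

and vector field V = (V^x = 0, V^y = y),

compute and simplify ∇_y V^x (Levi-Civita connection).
All Christoffel symbols are zero.
∇_y V^x = ∂_y V^x + Γ^x_{y j} V^j
  = (0) + (0)(0) + (0)(y)
  = 0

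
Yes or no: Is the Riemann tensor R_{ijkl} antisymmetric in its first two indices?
R_{ijkl} = -R_{jikl} (follows from metric compatibility).
Yes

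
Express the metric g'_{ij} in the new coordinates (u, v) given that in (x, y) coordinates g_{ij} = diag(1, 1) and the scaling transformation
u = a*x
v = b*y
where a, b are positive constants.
Invert the transformation: x = u/a, y = v/b
g'_{ij} = (∂x^k/∂x'^i)(∂x^l/∂x'^j) g_{kl}; with g_{kl} = δ_{kl} this is Σ_k (∂x^k/∂x'^i)(∂x^k/∂x'^j).
Jacobian: ∂x/∂u = 1/a, ∂x/∂v = 0, ∂y/∂u = 0, ∂y/∂v = 1/b
g'_{uu} = (1/a)(1/a) + (0)(0) = 1/a^2
g'_{uv} = (1/a)(0) + (0)(1/b) = 0
g'_{vv} = (0)(0) + (1/b)(1/b) = 1/b^2
g'_{ij} = diag(1/a^2, 1/b^2)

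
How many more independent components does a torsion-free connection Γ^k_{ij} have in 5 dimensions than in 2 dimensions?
Independent components in n dimensions: n × n(n+1)/2 = n^2(n+1)/2.
5D: 5 × 15 = 75
2D: 2 × 3 = 6
Difference = 75 - 6 = 69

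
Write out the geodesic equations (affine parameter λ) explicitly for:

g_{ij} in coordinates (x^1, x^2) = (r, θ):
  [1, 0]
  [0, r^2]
Geodesic equation: d^2x^k/dλ^2 + Γ^k_{ij} (dx^i/dλ)(dx^j/dλ) = 0.
Non-zero Christoffel symbols:
Γ^r_{θ θ} = -r
Γ^θ_{r θ} = 1/r
Substituting (the symmetric pair Γ^k_{ij}, Γ^k_{ji} combines into a factor 2):
d^2r/dλ^2 - r (dθ/dλ)^2 = 0
d^2θ/dλ^2 + (2/r) (dr/dλ)(dθ/dλ) = 0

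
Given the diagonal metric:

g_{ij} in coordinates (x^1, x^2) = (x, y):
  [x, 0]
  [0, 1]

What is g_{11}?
With x^1 = x, x^2 = y, g_{11} = g_{xx} is the row-1, column-1 entry of the matrix.
g_{11} = x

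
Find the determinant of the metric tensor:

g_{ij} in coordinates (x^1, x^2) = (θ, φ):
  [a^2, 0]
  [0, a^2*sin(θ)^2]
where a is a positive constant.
For a 2×2 metric: det(g) = g_{11}·g_{22} - g_{12}·g_{21}
= (a^2)·(a^2*sin(θ)^2) - (0)·(0)
= a^4*sin(θ)^2 - 0
det(g) = a^4*sin(θ)^2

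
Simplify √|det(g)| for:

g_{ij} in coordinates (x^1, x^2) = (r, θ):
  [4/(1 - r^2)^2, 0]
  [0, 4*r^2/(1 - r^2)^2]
det(g) = 16*r^2/(1 - r^2)^4
√|det(g)| = 4*r/(r^2 - 1)^2
Volume element: dV = 4*r/(r^2 - 1)^2 dr dθ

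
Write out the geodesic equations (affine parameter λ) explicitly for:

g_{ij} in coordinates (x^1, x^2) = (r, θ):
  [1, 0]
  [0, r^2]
Geodesic equation: d^2x^k/dλ^2 + Γ^k_{ij} (dx^i/dλ)(dx^j/dλ) = 0.
Non-zero Christoffel symbols:
Γ^r_{θ θ} = -r
Γ^θ_{r θ} = 1/r
Substituting (the symmetric pair Γ^k_{ij}, Γ^k_{ji} combines into a factor 2):
d^2r/dλ^2 - r (dθ/dλ)^2 = 0
d^2θ/dλ^2 + (2/r) (dr/dλ)(dθ/dλ) = 0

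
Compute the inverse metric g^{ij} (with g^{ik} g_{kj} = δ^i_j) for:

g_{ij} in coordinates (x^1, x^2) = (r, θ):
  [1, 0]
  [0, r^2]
The metric is diagonal, so g^{ij} is diagonal with entries 1/g_{ii}: diag(1, 1/(r^2)).
g^{ij}:
  [1, 0]
  [0, 1/r^2]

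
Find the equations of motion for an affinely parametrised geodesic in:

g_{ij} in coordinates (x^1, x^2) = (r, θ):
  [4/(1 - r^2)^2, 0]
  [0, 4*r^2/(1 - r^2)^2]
Geodesic equation: d^2x^k/dλ^2 + Γ^k_{ij} (dx^i/dλ)(dx^j/dλ) = 0.
Non-zero Christoffel symbols:
Γ^r_{r r} = 2*r/(1 - r^2)
Γ^r_{θ θ} = (r^3 + r)/(r^2 - 1)
Γ^θ_{r θ} = (-r^2 - 1)/(r^3 - r)
Substituting (the symmetric pair Γ^k_{ij}, Γ^k_{ji} combines into a factor 2):
d^2r/dλ^2 + (2*r/(1 - r^2)) (dr/dλ)^2 + ((r^3 + r)/(r^2 - 1)) (dθ/dλ)^2 = 0
d^2θ/dλ^2 + ((-2*r^2 - 2)/(r^3 - r)) (dr/dλ)(dθ/dλ) = 0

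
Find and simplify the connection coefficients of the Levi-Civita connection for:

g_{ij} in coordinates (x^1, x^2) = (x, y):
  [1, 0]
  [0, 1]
Using Γ^k_{ij} = (1/2) g^{km} (∂_i g_{mj} + ∂_j g_{mi} - ∂_m g_{ij}); the metric is diagonal, so only the m = k term contributes.
Every metric component is constant, so all ∂_m g_{ij} = 0 and every Christoffel symbol vanishes.
All Christoffel symbols are zero.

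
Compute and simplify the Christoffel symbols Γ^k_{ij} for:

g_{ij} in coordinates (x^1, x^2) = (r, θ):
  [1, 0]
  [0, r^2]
Using Γ^k_{ij} = (1/2) g^{km} (∂_i g_{mj} + ∂_j g_{mi} - ∂_m g_{ij}); the metric is diagonal, so only the m = k term contributes.
Non-zero symbols (using the symmetry Γ^k_{ij} = Γ^k_{ji}):
Γ^r_{θ θ} = (1/2) g^{rr} (∂_θ g_{rθ} + ∂_θ g_{rθ} - ∂_r g_{θθ}) = (1/2)(1)((0) + (0) - (2*r)) = -r
Γ^θ_{r θ} = (1/2) g^{θθ} (∂_r g_{θθ} + ∂_θ g_{θr} - ∂_θ g_{rθ}) = (1/2)(1/r^2)((2*r) + (0) - (0)) = 1/r
All other Christoffel symbols are zero.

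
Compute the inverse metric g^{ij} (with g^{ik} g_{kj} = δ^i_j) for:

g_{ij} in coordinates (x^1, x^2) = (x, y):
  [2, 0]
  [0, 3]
The metric is diagonal, so g^{ij} is diagonal with entries 1/g_{ii}: diag(1/2, 1/3).
g^{ij}:
  [1/2, 0]
  [0, 1/3]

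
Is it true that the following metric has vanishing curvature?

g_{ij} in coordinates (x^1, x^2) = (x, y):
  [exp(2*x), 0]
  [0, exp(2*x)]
Non-zero Christoffel symbols:
Γ^x_{x x} = 1
Γ^x_{y y} = -1
Γ^y_{x y} = 1
Ricci tensor: R_{xx} = 0, R_{xy} = 0, R_{yy} = 0
All R_{ij} vanish; in 2 dimensions the Riemann tensor is fully determined by the Ricci tensor, so R^i_{jkl} = 0: the metric is flat (curvilinear coordinates on flat space).
Yes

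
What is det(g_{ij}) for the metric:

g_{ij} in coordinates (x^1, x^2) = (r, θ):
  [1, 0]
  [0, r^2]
For a 2×2 metric: det(g) = g_{11}·g_{22} - g_{12}·g_{21}
= (1)·(r^2) - (0)·(0)
= r^2 - 0
det(g) = r^2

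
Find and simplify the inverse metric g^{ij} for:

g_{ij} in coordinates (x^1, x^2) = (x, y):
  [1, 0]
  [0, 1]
The metric is diagonal, so g^{ij} is diagonal with entries 1/g_{ii}: diag(1, 1).
g^{ij}:
  [1, 0]
  [0, 1]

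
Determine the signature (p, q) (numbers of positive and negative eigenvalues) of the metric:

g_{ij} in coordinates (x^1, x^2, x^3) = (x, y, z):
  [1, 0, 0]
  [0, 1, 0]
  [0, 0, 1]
The metric is diagonal, so its eigenvalues are the diagonal entries: 1, 1, 1 (at a generic point, where coordinate-dependent entries are positive).
3 positive, 0 negative.
(3, 0) - Riemannian (positive definite)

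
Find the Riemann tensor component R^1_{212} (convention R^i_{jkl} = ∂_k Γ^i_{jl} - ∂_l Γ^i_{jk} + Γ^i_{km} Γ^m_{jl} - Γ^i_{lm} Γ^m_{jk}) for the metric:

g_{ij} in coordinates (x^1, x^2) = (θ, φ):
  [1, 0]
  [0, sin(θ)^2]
Non-zero Christoffel symbols (Γ^k_{ij} = Γ^k_{ji}):
Γ^θ_{φ φ} = -sin(2*θ)/2
Γ^φ_{θ φ} = 1/tan(θ)
R^θ_{φ θ φ} = ∂_θ Γ^θ_{φ φ} - ∂_φ Γ^θ_{φ θ} + Γ^θ_{θ m} Γ^m_{φ φ} - Γ^θ_{φ m} Γ^m_{φ θ}
  = (-cos(2*θ)) - (0) + (0) - (-cos(θ)^2) = sin(θ)^2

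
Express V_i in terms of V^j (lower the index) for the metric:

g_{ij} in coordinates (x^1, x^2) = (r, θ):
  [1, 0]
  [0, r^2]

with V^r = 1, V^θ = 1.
V_i = g_{ij} V^j:
V_r = (1)(1) + (0)(1) = 1
V_θ = (0)(1) + (r^2)(1) = r^2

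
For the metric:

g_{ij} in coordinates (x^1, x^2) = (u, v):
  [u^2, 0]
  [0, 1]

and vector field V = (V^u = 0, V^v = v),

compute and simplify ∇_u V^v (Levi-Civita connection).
Non-zero Christoffel symbols:
Γ^u_{u u} = 1/u
∇_u V^v = ∂_u V^v + Γ^v_{u j} V^j
  = (0) + (0)(0) + (0)(v)
  = 0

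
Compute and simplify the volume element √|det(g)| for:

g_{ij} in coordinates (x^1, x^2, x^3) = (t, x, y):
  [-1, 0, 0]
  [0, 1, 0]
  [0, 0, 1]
det(g) = -1
√|det(g)| = 1
Volume element: dV = 1 dt dx dy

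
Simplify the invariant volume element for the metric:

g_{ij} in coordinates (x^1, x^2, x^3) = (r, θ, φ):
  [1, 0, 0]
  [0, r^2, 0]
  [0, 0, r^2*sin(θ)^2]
det(g) = r^4*sin(θ)^2
√|det(g)| = r^2*sin(θ) (taking 0 < θ < π so that |sin(θ)| = sin(θ))
Volume element: dV = r^2*sin(θ) dr dθ dφ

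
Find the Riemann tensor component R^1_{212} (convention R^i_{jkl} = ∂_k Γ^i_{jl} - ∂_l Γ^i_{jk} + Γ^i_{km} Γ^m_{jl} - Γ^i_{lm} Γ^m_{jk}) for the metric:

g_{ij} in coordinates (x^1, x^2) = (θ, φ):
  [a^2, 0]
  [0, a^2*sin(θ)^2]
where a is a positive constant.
Non-zero Christoffel symbols (Γ^k_{ij} = Γ^k_{ji}):
Γ^θ_{φ φ} = -sin(2*θ)/2
Γ^φ_{θ φ} = 1/tan(θ)
R^θ_{φ θ φ} = ∂_θ Γ^θ_{φ φ} - ∂_φ Γ^θ_{φ θ} + Γ^θ_{θ m} Γ^m_{φ φ} - Γ^θ_{φ m} Γ^m_{φ θ}
  = (-cos(2*θ)) - (0) + (0) - (-cos(θ)^2) = sin(θ)^2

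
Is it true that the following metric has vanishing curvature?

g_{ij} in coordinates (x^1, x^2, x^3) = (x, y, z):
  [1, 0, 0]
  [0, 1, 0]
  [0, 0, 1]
All metric components are constant, so every Christoffel symbol vanishes and R^i_{jkl} = 0.
Yes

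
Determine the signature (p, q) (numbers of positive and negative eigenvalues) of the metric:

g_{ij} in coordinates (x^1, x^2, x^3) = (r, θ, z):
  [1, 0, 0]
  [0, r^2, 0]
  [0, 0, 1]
The metric is diagonal, so its eigenvalues are the diagonal entries: 1, r^2, 1 (at a generic point, where coordinate-dependent entries are positive).
3 positive, 0 negative.
(3, 0) - Riemannian (positive definite)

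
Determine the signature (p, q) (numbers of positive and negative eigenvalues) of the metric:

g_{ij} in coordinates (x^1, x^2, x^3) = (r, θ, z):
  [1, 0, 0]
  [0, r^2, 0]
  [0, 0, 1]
The metric is diagonal, so its eigenvalues are the diagonal entries: 1, r^2, 1 (at a generic point, where coordinate-dependent entries are positive).
3 positive, 0 negative.
(3, 0) - Riemannian (positive definite)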